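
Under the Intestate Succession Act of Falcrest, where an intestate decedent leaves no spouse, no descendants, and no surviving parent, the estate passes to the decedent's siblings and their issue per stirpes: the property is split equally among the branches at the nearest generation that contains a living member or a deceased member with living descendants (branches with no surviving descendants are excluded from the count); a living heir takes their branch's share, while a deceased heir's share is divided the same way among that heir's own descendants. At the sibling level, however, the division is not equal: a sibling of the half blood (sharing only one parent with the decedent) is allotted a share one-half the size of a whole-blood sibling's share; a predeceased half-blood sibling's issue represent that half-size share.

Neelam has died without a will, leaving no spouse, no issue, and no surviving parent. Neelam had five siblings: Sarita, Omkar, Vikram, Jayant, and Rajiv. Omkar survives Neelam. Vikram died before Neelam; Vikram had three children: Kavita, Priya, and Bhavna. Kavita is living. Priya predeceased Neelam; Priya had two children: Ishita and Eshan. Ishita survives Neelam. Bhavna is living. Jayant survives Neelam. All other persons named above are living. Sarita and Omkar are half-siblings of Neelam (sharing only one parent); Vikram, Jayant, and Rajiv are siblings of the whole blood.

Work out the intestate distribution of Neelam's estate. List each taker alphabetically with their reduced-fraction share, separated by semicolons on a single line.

No spouse, descendants, or parent survives, so the estate passes to Neelam's siblings per stirpes.
Half-blood siblings count for one-half the weight of whole-blood siblings at the initial division.
Dividing 1 in proportion to weights (total weight 4): Sarita (weight 1/2) → 1/8; Omkar (weight 1/2) → 1/8; Vikram (weight 1) → 1/4; Jayant (weight 1) → 1/4; Rajiv (weight 1) → 1/4.
Sarita is living and takes 1/8.
Omkar is living and takes 1/8.
Vikram predeceased; the 1/4 allotted to Vikram's branch passes to Vikram's issue by representation.
The 1/4 is divided into 3 equal shares of 1/12 among Kavita, Priya, Bhavna.
Kavita is living and takes 1/12.
Priya predeceased; the 1/12 allotted to Priya's branch passes to Priya's issue by representation.
The 1/12 is divided into 2 equal shares of 1/24 among Ishita, Eshan.
Ishita is living and takes 1/24.
Eshan is living and takes 1/24.
Bhavna is living and takes 1/12.
Jayant is living and takes 1/4.
Rajiv is living and takes 1/4.

Bhavna 1/12; Eshan 1/24; Ishita 1/24; Jayant 1/4; Kavita 1/12; Omkar 1/8; Rajiv 1/4; Sarita 1/8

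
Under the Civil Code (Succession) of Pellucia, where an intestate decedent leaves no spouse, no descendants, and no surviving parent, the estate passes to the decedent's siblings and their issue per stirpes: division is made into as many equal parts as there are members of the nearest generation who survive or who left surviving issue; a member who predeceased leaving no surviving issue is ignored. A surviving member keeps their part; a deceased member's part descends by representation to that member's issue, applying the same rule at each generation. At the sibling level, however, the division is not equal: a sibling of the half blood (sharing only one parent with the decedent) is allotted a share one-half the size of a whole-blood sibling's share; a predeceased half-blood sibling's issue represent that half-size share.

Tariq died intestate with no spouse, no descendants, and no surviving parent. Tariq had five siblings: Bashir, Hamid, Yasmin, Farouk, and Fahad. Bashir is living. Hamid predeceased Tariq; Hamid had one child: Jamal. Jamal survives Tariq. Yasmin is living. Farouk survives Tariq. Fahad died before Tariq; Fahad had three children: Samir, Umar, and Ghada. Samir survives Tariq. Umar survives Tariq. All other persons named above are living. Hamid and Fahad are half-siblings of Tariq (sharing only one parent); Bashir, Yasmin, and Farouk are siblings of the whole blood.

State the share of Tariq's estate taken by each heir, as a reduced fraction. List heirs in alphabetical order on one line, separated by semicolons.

No spouse, descendants, or parent survives, so the estate passes to Tariq's siblings per stirpes.
Half-blood siblings count for one-half the weight of whole-blood siblings at the initial division.
Dividing 1 in proportion to weights (total weight 4): Bashir (weight 1) → 1/4; Hamid (weight 1/2) → 1/8; Yasmin (weight 1) → 1/4; Farouk (weight 1) → 1/4; Fahad (weight 1/2) → 1/8.
Bashir is living and takes 1/4.
Hamid predeceased; the 1/8 allotted to Hamid's branch passes to Hamid's issue by representation.
Jamal is the sole taker at this level and receives the full 1/8.
Yasmin is living and takes 1/4.
Farouk is living and takes 1/4.
Fahad predeceased; the 1/8 allotted to Fahad's branch passes to Fahad's issue by representation.
The 1/8 is divided into 3 equal shares of 1/24 among Samir, Umar, Ghada.
Samir is living and takes 1/24.
Umar is living and takes 1/24.
Ghada is living and takes 1/24.

Bashir 1/4; Farouk 1/4; Ghada 1/24; Jamal 1/8; Samir 1/24; Umar 1/24; Yasmin 1/4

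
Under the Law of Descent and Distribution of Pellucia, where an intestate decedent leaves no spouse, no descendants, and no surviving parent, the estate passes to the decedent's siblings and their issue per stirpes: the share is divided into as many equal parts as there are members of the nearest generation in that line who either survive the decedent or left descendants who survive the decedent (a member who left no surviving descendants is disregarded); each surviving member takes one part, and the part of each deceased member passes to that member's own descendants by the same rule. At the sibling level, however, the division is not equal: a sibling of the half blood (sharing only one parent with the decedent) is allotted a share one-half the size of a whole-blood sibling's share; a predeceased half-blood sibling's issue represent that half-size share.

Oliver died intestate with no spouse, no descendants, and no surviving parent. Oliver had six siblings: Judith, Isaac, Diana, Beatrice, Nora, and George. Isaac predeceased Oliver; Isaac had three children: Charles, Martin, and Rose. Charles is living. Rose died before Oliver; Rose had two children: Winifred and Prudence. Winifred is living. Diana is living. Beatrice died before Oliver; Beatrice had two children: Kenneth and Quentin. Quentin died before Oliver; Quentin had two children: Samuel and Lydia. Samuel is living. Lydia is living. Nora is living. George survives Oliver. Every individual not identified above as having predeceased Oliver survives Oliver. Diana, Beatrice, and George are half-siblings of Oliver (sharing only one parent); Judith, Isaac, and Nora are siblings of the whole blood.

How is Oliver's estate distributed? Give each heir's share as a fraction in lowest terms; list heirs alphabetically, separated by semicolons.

No spouse, descendants, or parent survives, so the estate passes to Oliver's siblings per stirpes.
Half-blood siblings count for one-half the weight of whole-blood siblings at the initial division.
Dividing 1 in proportion to weights (total weight 9/2): Judith (weight 1) → 2/9; Isaac (weight 1) → 2/9; Diana (weight 1/2) → 1/9; Beatrice (weight 1/2) → 1/9; Nora (weight 1) → 2/9; George (weight 1/2) → 1/9.
Judith is living and takes 2/9.
Isaac predeceased; the 2/9 allotted to Isaac's branch passes to Isaac's issue by representation.
The 2/9 is divided into 3 equal shares of 2/27 among Charles, Martin, Rose.
Charles is living and takes 2/27.
Martin is living and takes 2/27.
Rose predeceased; the 2/27 allotted to Rose's branch passes to Rose's issue by representation.
The 2/27 is divided into 2 equal shares of 1/27 among Winifred, Prudence.
Winifred is living and takes 1/27.
Prudence is living and takes 1/27.
Diana is living and takes 1/9.
Beatrice predeceased; the 1/9 allotted to Beatrice's branch passes to Beatrice's issue by representation.
The 1/9 is divided into 2 equal shares of 1/18 among Kenneth, Quentin.
Kenneth is living and takes 1/18.
Quentin predeceased; the 1/18 allotted to Quentin's branch passes to Quentin's issue by representation.
The 1/18 is divided into 2 equal shares of 1/36 among Samuel, Lydia.
Samuel is living and takes 1/36.
Lydia is living and takes 1/36.
Nora is living and takes 2/9.
George is living and takes 1/9.

Charles 2/27; Diana 1/9; George 1/9; Judith 2/9; Kenneth 1/18; Lydia 1/36; Martin 2/27; Nora 2/9; Prudence 1/27; Samuel 1/36; Winifred 1/27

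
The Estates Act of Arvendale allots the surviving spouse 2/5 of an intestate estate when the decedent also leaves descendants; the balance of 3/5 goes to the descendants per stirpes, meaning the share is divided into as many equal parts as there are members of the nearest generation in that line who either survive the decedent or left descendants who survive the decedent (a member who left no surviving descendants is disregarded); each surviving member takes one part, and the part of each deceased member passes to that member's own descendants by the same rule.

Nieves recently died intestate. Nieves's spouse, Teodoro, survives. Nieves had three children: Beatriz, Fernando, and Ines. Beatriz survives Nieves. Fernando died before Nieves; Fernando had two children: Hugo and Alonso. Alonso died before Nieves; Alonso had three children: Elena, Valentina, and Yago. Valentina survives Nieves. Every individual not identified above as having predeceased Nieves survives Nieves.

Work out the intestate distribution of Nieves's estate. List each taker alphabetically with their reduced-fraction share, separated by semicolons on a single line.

Teodoro, as surviving spouse, takes 2/5.
The remaining 3/5 passes to Nieves's descendants per stirpes.
The 3/5 is divided into 3 equal shares of 1/5 among Beatriz, Fernando, Ines.
Beatriz is living and takes 1/5.
Fernando predeceased; the 1/5 allotted to Fernando's branch passes to Fernando's issue by representation.
The 1/5 is divided into 2 equal shares of 1/10 among Hugo, Alonso.
Hugo is living and takes 1/10.
Alonso predeceased; the 1/10 allotted to Alonso's branch passes to Alonso's issue by representation.
The 1/10 is divided into 3 equal shares of 1/30 among Elena, Valentina, Yago.
Elena is living and takes 1/30.
Valentina is living and takes 1/30.
Yago is living and takes 1/30.
Ines is living and takes 1/5.

Beatriz 1/5; Elena 1/30; Hugo 1/10; Ines 1/5; Teodoro 2/5; Valentina 1/30; Yago 1/30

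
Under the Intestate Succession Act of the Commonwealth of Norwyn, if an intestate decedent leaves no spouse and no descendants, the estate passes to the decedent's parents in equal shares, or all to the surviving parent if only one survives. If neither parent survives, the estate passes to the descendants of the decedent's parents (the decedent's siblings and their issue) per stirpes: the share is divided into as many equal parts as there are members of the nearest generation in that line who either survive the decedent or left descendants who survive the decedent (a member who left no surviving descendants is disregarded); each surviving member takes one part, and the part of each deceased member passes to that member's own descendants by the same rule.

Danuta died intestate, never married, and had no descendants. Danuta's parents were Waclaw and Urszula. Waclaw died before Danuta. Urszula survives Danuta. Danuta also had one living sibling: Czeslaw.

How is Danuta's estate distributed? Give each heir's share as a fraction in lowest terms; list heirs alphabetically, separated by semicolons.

Urszula 1

Only one parent, Urszula, survives, so Urszula takes the entire estate. The siblings take nothing because a surviving parent has priority.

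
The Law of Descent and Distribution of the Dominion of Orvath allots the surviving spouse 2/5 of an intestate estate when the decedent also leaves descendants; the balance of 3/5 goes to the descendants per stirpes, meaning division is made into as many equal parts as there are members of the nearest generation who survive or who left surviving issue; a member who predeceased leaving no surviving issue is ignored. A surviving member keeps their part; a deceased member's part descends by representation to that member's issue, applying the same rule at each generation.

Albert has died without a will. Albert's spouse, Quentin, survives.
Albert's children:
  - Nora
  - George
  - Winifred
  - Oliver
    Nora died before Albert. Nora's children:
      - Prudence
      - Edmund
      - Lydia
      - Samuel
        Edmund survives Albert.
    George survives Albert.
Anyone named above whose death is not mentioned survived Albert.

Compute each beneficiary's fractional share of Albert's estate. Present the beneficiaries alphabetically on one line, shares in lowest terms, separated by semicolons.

Quentin, as surviving spouse, takes 2/5.
The remaining 3/5 passes to Albert's descendants per stirpes.
The 3/5 is divided into 4 equal shares of 3/20 among Nora, George, Winifred, Oliver.
Nora predeceased; the 3/20 allotted to Nora's branch passes to Nora's issue by representation.
The 3/20 is divided into 4 equal shares of 3/80 among Prudence, Edmund, Lydia, Samuel.
Prudence is living and takes 3/80.
Edmund is living and takes 3/80.
Lydia is living and takes 3/80.
Samuel is living and takes 3/80.
George is living and takes 3/20.
Winifred is living and takes 3/20.
Oliver is living and takes 3/20.

Edmund 3/80; George 3/20; Lydia 3/80; Oliver 3/20; Prudence 3/80; Quentin 2/5; Samuel 3/80; Winifred 3/20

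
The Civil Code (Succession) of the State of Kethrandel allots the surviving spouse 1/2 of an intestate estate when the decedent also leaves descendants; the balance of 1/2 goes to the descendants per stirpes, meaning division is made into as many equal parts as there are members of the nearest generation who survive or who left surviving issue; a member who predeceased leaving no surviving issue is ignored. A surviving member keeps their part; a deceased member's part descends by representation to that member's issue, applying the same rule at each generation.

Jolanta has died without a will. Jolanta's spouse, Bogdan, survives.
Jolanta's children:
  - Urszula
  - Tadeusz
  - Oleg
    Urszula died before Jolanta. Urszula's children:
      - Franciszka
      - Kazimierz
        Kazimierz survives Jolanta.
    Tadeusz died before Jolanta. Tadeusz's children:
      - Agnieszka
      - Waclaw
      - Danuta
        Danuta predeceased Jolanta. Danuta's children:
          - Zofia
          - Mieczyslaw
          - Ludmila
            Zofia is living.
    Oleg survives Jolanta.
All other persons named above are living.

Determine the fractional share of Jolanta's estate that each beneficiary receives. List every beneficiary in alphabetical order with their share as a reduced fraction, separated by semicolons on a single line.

Bogdan, as surviving spouse, takes 1/2.
The remaining 1/2 passes to Jolanta's descendants per stirpes.
The 1/2 is divided into 3 equal shares of 1/6 among Urszula, Tadeusz, Oleg.
Urszula predeceased; the 1/6 allotted to Urszula's branch passes to Urszula's issue by representation.
The 1/6 is divided into 2 equal shares of 1/12 among Franciszka, Kazimierz.
Franciszka is living and takes 1/12.
Kazimierz is living and takes 1/12.
Tadeusz predeceased; the 1/6 allotted to Tadeusz's branch passes to Tadeusz's issue by representation.
The 1/6 is divided into 3 equal shares of 1/18 among Agnieszka, Waclaw, Danuta.
Agnieszka is living and takes 1/18.
Waclaw is living and takes 1/18.
Danuta predeceased; the 1/18 allotted to Danuta's branch passes to Danuta's issue by representation.
The 1/18 is divided into 3 equal shares of 1/54 among Zofia, Mieczyslaw, Ludmila.
Zofia is living and takes 1/54.
Mieczyslaw is living and takes 1/54.
Ludmila is living and takes 1/54.
Oleg is living and takes 1/6.

Agnieszka 1/18; Bogdan 1/2; Franciszka 1/12; Kazimierz 1/12; Ludmila 1/54; Mieczyslaw 1/54; Oleg 1/6; Waclaw 1/18; Zofia 1/54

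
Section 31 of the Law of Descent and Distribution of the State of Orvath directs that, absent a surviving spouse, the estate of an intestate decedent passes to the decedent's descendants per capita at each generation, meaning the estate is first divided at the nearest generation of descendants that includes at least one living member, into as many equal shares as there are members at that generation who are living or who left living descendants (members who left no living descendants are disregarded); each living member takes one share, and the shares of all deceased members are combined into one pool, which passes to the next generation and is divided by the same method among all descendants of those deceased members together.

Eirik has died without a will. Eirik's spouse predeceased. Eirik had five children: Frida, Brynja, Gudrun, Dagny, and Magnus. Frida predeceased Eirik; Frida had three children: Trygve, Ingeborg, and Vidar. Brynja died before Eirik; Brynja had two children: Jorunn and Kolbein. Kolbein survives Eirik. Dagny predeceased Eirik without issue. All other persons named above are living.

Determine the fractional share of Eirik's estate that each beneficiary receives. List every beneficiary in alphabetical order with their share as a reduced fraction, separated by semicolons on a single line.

Gudrun 1/4; Ingeborg 1/10; Jorunn 1/10; Kolbein 1/10; Magnus 1/4; Trygve 1/10; Vidar 1/10

There is no surviving spouse, so the entire estate passes to Eirik's descendants per capita at each generation.
At generation 1 (Frida, Brynja, Gudrun, Magnus) there are 4 shares of (1)/4 = 1/4 each.
Living: Gudrun and Magnus — each takes 1/4.
Deceased: Frida and Brynja. Their combined 1/2 is pooled and carried to generation 2.
At generation 2 (Trygve, Ingeborg, Vidar, Jorunn, Kolbein) there are 5 shares of (1/2)/5 = 1/10 each.
Living: Trygve, Ingeborg, Vidar, Jorunn, and Kolbein — each takes 1/10.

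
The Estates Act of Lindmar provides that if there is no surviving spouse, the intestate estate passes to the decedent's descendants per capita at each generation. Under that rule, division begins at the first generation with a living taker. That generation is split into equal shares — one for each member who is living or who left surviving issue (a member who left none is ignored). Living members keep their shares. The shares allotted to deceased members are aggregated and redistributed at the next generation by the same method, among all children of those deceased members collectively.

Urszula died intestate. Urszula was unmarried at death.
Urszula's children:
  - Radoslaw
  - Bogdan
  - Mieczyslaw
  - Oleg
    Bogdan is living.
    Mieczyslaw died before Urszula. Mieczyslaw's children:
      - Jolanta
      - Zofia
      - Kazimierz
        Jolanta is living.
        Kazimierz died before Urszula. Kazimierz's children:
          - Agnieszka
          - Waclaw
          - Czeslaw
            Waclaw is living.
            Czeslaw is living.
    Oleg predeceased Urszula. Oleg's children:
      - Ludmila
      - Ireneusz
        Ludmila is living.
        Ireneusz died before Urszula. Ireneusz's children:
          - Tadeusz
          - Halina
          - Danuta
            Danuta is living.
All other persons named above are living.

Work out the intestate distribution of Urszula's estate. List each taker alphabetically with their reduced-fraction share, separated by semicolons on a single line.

There is no surviving spouse, so the entire estate passes to Urszula's descendants per capita at each generation.
At generation 1 (Radoslaw, Bogdan, Mieczyslaw, Oleg) there are 4 shares of (1)/4 = 1/4 each.
Living: Radoslaw and Bogdan — each takes 1/4.
Deceased: Mieczyslaw and Oleg. Their combined 1/2 is pooled and carried to generation 2.
At generation 2 (Jolanta, Zofia, Kazimierz, Ludmila, Ireneusz) there are 5 shares of (1/2)/5 = 1/10 each.
Living: Jolanta, Zofia, and Ludmila — each takes 1/10.
Deceased: Kazimierz and Ireneusz. Their combined 1/5 is pooled and carried to generation 3.
At generation 3 (Agnieszka, Waclaw, Czeslaw, Tadeusz, Halina, Danuta) there are 6 shares of (1/5)/6 = 1/30 each.
Living: Agnieszka, Waclaw, Czeslaw, Tadeusz, Halina, and Danuta — each takes 1/30.

Agnieszka 1/30; Bogdan 1/4; Czeslaw 1/30; Danuta 1/30; Halina 1/30; Jolanta 1/10; Ludmila 1/10; Radoslaw 1/4; Tadeusz 1/30; Waclaw 1/30; Zofia 1/10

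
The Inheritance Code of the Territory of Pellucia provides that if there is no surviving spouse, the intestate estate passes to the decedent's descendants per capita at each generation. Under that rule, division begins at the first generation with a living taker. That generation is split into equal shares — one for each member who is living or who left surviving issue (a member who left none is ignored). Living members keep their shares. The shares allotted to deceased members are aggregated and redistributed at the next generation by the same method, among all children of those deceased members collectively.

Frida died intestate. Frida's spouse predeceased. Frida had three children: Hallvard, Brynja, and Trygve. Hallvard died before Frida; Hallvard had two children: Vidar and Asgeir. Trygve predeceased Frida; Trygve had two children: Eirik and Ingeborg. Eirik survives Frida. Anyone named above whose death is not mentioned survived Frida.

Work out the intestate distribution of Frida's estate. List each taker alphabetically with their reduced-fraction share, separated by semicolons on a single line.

Asgeir 1/6; Brynja 1/3; Eirik 1/6; Ingeborg 1/6; Vidar 1/6

There is no surviving spouse, so the entire estate passes to Frida's descendants per capita at each generation.
At generation 1 (Hallvard, Brynja, Trygve) there are 3 shares of (1)/3 = 1/3 each.
Living: Brynja — each takes 1/3.
Deceased: Hallvard and Trygve. Their combined 2/3 is pooled and carried to generation 2.
At generation 2 (Vidar, Asgeir, Eirik, Ingeborg) there are 4 shares of (2/3)/4 = 1/6 each.
Living: Vidar, Asgeir, Eirik, and Ingeborg — each takes 1/6.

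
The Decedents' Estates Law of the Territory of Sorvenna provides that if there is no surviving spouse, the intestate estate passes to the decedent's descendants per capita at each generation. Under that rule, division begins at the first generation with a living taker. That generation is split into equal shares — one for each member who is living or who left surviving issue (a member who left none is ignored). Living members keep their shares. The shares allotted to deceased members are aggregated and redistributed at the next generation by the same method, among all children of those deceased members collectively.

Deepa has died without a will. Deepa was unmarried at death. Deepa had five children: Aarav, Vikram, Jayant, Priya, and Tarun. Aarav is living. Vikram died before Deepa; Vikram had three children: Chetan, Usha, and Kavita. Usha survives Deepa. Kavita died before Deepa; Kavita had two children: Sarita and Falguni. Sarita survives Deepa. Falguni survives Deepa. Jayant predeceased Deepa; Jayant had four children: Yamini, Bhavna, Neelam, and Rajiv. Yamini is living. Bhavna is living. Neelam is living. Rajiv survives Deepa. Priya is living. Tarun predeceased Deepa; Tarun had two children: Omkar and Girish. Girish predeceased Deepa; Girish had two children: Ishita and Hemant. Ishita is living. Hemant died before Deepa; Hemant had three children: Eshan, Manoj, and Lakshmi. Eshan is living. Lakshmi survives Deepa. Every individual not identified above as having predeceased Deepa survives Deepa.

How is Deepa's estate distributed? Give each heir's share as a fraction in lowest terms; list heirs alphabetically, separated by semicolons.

Aarav 1/5; Bhavna 1/15; Chetan 1/15; Eshan 1/90; Falguni 1/30; Ishita 1/30; Lakshmi 1/90; Manoj 1/90; Neelam 1/15; Omkar 1/15; Priya 1/5; Rajiv 1/15; Sarita 1/30; Usha 1/15; Yamini 1/15

There is no surviving spouse, so the entire estate passes to Deepa's descendants per capita at each generation.
At generation 1 (Aarav, Vikram, Jayant, Priya, Tarun) there are 5 shares of (1)/5 = 1/5 each.
Living: Aarav and Priya — each takes 1/5.
Deceased: Vikram, Jayant, and Tarun. Their combined 3/5 is pooled and carried to generation 2.
At generation 2 (Chetan, Usha, Kavita, Yamini, Bhavna, Neelam, Rajiv, Omkar, Girish) there are 9 shares of (3/5)/9 = 1/15 each.
Living: Chetan, Usha, Yamini, Bhavna, Neelam, Rajiv, and Omkar — each takes 1/15.
Deceased: Kavita and Girish. Their combined 2/15 is pooled and carried to generation 3.
At generation 3 (Sarita, Falguni, Ishita, Hemant) there are 4 shares of (2/15)/4 = 1/30 each.
Living: Sarita, Falguni, and Ishita — each takes 1/30.
Deceased: Hemant. That 1/30 share is carried to generation 4.
At generation 4 (Eshan, Manoj, Lakshmi) there are 3 shares of (1/30)/3 = 1/90 each.
Living: Eshan, Manoj, and Lakshmi — each takes 1/90.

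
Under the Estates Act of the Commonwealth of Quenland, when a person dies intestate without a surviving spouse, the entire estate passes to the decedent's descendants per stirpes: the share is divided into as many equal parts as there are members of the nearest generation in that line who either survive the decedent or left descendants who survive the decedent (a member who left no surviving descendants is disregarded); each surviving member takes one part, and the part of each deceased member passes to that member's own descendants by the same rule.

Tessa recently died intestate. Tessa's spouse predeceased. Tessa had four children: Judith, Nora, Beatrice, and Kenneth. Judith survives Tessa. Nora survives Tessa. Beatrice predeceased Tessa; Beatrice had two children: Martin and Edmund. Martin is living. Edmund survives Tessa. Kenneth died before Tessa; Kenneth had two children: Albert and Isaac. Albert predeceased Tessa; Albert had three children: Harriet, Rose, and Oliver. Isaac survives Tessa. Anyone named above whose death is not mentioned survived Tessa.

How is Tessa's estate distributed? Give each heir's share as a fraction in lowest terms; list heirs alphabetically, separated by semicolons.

There is no surviving spouse, so the entire estate passes to Tessa's descendants per stirpes.
The estate is divided into 4 equal shares of 1/4 among Judith, Nora, Beatrice, Kenneth.
Judith is living and takes 1/4.
Nora is living and takes 1/4.
Beatrice predeceased; the 1/4 allotted to Beatrice's branch passes to Beatrice's issue by representation.
The 1/4 is divided into 2 equal shares of 1/8 among Martin, Edmund.
Martin is living and takes 1/8.
Edmund is living and takes 1/8.
Kenneth predeceased; the 1/4 allotted to Kenneth's branch passes to Kenneth's issue by representation.
The 1/4 is divided into 2 equal shares of 1/8 among Albert, Isaac.
Albert predeceased; the 1/8 allotted to Albert's branch passes to Albert's issue by representation.
The 1/8 is divided into 3 equal shares of 1/24 among Harriet, Rose, Oliver.
Harriet is living and takes 1/24.
Rose is living and takes 1/24.
Oliver is living and takes 1/24.
Isaac is living and takes 1/8.

Edmund 1/8; Harriet 1/24; Isaac 1/8; Judith 1/4; Martin 1/8; Nora 1/4; Oliver 1/24; Rose 1/24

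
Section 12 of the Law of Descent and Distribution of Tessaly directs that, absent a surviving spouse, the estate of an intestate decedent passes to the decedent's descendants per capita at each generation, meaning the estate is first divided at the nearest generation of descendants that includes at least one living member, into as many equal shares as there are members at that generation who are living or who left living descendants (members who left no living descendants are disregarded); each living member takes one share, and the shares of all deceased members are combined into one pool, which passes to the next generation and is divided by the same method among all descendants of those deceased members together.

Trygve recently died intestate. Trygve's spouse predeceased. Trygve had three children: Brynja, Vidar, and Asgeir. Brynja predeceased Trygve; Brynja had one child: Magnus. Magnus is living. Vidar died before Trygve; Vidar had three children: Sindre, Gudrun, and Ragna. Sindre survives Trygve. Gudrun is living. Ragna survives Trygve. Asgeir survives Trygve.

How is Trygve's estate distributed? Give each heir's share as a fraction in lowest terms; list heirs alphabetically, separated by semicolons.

There is no surviving spouse, so the entire estate passes to Trygve's descendants per capita at each generation.
At generation 1 (Brynja, Vidar, Asgeir) there are 3 shares of (1)/3 = 1/3 each.
Living: Asgeir — each takes 1/3.
Deceased: Brynja and Vidar. Their combined 2/3 is pooled and carried to generation 2.
At generation 2 (Magnus, Sindre, Gudrun, Ragna) there are 4 shares of (2/3)/4 = 1/6 each.
Living: Magnus, Sindre, Gudrun, and Ragna — each takes 1/6.

Asgeir 1/3; Gudrun 1/6; Magnus 1/6; Ragna 1/6; Sindre 1/6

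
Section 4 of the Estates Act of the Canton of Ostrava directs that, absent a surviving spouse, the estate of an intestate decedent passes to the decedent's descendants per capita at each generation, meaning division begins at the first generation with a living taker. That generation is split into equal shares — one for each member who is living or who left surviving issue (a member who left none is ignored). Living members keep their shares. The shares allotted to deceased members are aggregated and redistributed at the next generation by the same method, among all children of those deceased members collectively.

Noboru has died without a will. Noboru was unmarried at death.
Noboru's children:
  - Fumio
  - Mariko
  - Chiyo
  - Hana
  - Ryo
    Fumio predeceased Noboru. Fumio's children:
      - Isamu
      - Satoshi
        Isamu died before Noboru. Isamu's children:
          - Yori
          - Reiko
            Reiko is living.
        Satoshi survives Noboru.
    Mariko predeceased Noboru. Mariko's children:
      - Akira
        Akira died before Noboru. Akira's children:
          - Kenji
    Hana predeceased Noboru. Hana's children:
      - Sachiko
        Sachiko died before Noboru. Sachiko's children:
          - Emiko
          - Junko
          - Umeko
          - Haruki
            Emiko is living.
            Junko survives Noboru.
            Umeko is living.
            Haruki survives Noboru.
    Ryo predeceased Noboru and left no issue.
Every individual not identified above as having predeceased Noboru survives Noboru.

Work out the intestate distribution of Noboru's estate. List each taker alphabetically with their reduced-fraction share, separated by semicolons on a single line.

Chiyo 1/4; Emiko 9/112; Haruki 9/112; Junko 9/112; Kenji 9/112; Reiko 9/112; Satoshi 3/16; Umeko 9/112; Yori 9/112

There is no surviving spouse, so the entire estate passes to Noboru's descendants per capita at each generation.
At generation 1 (Fumio, Mariko, Chiyo, Hana) there are 4 shares of (1)/4 = 1/4 each.
Living: Chiyo — each takes 1/4.
Deceased: Fumio, Mariko, and Hana. Their combined 3/4 is pooled and carried to generation 2.
At generation 2 (Isamu, Satoshi, Akira, Sachiko) there are 4 shares of (3/4)/4 = 3/16 each.
Living: Satoshi — each takes 3/16.
Deceased: Isamu, Akira, and Sachiko. Their combined 9/16 is pooled and carried to generation 3.
At generation 3 (Yori, Reiko, Kenji, Emiko, Junko, Umeko, Haruki) there are 7 shares of (9/16)/7 = 9/112 each.
Living: Yori, Reiko, Kenji, Emiko, Junko, Umeko, and Haruki — each takes 9/112.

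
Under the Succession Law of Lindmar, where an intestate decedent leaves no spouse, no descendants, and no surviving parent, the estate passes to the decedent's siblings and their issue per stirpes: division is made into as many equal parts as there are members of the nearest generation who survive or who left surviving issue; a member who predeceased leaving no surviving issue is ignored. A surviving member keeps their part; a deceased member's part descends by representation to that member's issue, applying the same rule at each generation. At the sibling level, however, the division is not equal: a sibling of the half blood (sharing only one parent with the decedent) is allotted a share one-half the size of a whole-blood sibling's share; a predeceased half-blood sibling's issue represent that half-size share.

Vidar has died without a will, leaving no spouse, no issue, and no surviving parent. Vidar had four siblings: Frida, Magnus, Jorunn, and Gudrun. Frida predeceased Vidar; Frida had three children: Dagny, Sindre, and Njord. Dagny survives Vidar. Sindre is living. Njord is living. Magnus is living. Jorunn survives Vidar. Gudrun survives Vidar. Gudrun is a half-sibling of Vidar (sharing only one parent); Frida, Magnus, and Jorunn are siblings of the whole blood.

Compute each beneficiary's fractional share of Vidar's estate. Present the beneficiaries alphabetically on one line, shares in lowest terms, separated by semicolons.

No spouse, descendants, or parent survives, so the estate passes to Vidar's siblings per stirpes.
Half-blood siblings count for one-half the weight of whole-blood siblings at the initial division.
Dividing 1 in proportion to weights (total weight 7/2): Frida (weight 1) → 2/7; Magnus (weight 1) → 2/7; Jorunn (weight 1) → 2/7; Gudrun (weight 1/2) → 1/7.
Frida predeceased; the 2/7 allotted to Frida's branch passes to Frida's issue by representation.
The 2/7 is divided into 3 equal shares of 2/21 among Dagny, Sindre, Njord.
Dagny is living and takes 2/21.
Sindre is living and takes 2/21.
Njord is living and takes 2/21.
Magnus is living and takes 2/7.
Jorunn is living and takes 2/7.
Gudrun is living and takes 1/7.

Dagny 2/21; Gudrun 1/7; Jorunn 2/7; Magnus 2/7; Njord 2/21; Sindre 2/21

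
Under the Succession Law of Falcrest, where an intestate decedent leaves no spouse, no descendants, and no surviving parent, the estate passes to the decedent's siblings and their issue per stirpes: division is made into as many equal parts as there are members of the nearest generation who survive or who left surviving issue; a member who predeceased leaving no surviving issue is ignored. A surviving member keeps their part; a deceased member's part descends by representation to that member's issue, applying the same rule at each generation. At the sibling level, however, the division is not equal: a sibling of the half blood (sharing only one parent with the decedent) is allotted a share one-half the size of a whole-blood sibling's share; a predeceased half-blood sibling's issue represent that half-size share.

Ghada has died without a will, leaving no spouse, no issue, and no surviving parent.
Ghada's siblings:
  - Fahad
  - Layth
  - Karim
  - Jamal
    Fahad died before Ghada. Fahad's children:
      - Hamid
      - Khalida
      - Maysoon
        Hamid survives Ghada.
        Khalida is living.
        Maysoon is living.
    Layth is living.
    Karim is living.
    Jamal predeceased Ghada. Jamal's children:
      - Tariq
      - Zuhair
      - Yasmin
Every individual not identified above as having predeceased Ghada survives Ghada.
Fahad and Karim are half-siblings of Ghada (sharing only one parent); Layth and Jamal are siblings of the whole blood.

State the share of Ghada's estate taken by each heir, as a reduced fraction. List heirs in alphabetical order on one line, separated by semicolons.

Hamid 1/18; Karim 1/6; Khalida 1/18; Layth 1/3; Maysoon 1/18; Tariq 1/9; Yasmin 1/9; Zuhair 1/9

No spouse, descendants, or parent survives, so the estate passes to Ghada's siblings per stirpes.
Half-blood siblings count for one-half the weight of whole-blood siblings at the initial division.
Dividing 1 in proportion to weights (total weight 3): Fahad (weight 1/2) → 1/6; Layth (weight 1) → 1/3; Karim (weight 1/2) → 1/6; Jamal (weight 1) → 1/3.
Fahad predeceased; the 1/6 allotted to Fahad's branch passes to Fahad's issue by representation.
The 1/6 is divided into 3 equal shares of 1/18 among Hamid, Khalida, Maysoon.
Hamid is living and takes 1/18.
Khalida is living and takes 1/18.
Maysoon is living and takes 1/18.
Layth is living and takes 1/3.
Karim is living and takes 1/6.
Jamal predeceased; the 1/3 allotted to Jamal's branch passes to Jamal's issue by representation.
The 1/3 is divided into 3 equal shares of 1/9 among Tariq, Zuhair, Yasmin.
Tariq is living and takes 1/9.
Zuhair is living and takes 1/9.
Yasmin is living and takes 1/9.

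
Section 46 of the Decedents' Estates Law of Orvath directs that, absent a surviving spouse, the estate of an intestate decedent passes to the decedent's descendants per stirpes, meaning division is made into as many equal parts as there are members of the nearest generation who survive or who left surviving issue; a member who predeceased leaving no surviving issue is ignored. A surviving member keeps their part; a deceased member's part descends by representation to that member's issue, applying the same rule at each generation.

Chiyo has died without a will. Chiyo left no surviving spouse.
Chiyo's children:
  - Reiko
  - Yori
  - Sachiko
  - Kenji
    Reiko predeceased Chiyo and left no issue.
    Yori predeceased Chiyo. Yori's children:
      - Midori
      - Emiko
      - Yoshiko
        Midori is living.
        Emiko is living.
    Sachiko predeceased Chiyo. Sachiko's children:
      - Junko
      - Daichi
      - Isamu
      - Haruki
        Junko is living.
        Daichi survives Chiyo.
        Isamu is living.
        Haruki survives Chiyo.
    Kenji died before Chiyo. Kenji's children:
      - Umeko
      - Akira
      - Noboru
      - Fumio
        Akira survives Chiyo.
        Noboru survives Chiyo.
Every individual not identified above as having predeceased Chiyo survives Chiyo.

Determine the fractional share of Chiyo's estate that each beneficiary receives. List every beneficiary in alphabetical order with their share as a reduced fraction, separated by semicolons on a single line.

There is no surviving spouse, so the entire estate passes to Chiyo's descendants per stirpes.
Reiko left no surviving issue, so that branch lapses and is disregarded.
The estate is divided into 3 equal shares of 1/3 among Yori, Sachiko, Kenji.
Yori predeceased; the 1/3 allotted to Yori's branch passes to Yori's issue by representation.
The 1/3 is divided into 3 equal shares of 1/9 among Midori, Emiko, Yoshiko.
Midori is living and takes 1/9.
Emiko is living and takes 1/9.
Yoshiko is living and takes 1/9.
Sachiko predeceased; the 1/3 allotted to Sachiko's branch passes to Sachiko's issue by representation.
The 1/3 is divided into 4 equal shares of 1/12 among Junko, Daichi, Isamu, Haruki.
Junko is living and takes 1/12.
Daichi is living and takes 1/12.
Isamu is living and takes 1/12.
Haruki is living and takes 1/12.
Kenji predeceased; the 1/3 allotted to Kenji's branch passes to Kenji's issue by representation.
The 1/3 is divided into 4 equal shares of 1/12 among Umeko, Akira, Noboru, Fumio.
Umeko is living and takes 1/12.
Akira is living and takes 1/12.
Noboru is living and takes 1/12.
Fumio is living and takes 1/12.

Akira 1/12; Daichi 1/12; Emiko 1/9; Fumio 1/12; Haruki 1/12; Isamu 1/12; Junko 1/12; Midori 1/9; Noboru 1/12; Umeko 1/12; Yoshiko 1/9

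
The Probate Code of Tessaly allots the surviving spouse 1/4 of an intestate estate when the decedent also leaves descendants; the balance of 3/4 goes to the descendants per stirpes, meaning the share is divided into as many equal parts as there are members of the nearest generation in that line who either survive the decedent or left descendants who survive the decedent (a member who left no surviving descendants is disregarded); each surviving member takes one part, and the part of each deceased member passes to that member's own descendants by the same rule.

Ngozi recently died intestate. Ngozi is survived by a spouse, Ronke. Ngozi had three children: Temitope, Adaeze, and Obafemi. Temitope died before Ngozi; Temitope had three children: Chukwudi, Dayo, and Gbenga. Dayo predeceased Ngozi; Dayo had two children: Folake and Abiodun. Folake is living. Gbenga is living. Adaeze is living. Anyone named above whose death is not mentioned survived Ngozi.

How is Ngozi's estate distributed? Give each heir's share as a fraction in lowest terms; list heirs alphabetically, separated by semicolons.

Ronke, as surviving spouse, takes 1/4.
The remaining 3/4 passes to Ngozi's descendants per stirpes.
The 3/4 is divided into 3 equal shares of 1/4 among Temitope, Adaeze, Obafemi.
Temitope predeceased; the 1/4 allotted to Temitope's branch passes to Temitope's issue by representation.
The 1/4 is divided into 3 equal shares of 1/12 among Chukwudi, Dayo, Gbenga.
Chukwudi is living and takes 1/12.
Dayo predeceased; the 1/12 allotted to Dayo's branch passes to Dayo's issue by representation.
The 1/12 is divided into 2 equal shares of 1/24 among Folake, Abiodun.
Folake is living and takes 1/24.
Abiodun is living and takes 1/24.
Gbenga is living and takes 1/12.
Adaeze is living and takes 1/4.
Obafemi is living and takes 1/4.

Abiodun 1/24; Adaeze 1/4; Chukwudi 1/12; Folake 1/24; Gbenga 1/12; Obafemi 1/4; Ronke 1/4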